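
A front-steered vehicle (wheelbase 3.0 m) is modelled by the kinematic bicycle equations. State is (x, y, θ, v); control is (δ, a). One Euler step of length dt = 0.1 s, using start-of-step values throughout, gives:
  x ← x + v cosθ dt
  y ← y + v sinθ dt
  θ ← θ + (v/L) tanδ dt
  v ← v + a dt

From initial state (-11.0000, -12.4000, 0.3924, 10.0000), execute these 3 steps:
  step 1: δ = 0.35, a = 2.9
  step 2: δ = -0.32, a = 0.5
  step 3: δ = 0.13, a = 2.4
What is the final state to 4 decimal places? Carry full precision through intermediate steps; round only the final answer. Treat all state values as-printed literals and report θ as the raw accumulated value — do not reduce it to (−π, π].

(-8.2278, -11.1086, 0.4455, 10.5800)

after step 1 (δ=0.35, a=2.9): (-10.076006, -12.017593, 0.514076, 10.290000)
after step 2 (δ=-0.32, a=0.5): (-9.180007, -11.511602, 0.400410, 10.340000)
after step 3 (δ=0.13, a=2.4): (-8.227795, -11.108553, 0.445470, 10.580000)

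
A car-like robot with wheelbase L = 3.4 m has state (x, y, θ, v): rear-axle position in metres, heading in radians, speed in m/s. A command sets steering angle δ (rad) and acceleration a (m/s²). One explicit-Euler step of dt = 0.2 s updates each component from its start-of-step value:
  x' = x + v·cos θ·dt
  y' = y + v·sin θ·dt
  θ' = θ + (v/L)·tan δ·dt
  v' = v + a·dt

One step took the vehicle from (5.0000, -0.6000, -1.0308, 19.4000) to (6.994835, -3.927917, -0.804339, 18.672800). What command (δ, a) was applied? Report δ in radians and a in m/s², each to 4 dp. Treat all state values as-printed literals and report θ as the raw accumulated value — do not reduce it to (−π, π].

a = (v'−v)/dt = (-0.727200)/0.2 = -3.6360
Δθ = θ'−θ = 0.226461;  (v·dt/L) = 19.4000·0.2/3.4 = 1.141176
tan δ = Δθ·L/(v·dt) = 0.198445  →  δ = 0.1959

δ = 0.1959, a = -3.6360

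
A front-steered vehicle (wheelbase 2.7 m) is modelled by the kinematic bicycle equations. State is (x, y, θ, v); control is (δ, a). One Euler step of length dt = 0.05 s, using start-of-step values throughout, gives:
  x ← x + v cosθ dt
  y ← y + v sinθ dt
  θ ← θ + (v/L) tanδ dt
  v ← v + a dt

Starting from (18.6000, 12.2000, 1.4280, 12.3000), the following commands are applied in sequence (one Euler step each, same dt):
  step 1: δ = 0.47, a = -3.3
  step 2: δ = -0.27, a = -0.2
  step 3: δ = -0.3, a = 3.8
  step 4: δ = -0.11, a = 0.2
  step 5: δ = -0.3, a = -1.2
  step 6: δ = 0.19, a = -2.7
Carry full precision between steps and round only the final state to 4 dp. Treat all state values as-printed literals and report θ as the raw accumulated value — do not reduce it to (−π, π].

(19.1225, 15.8265, 1.3599, 12.1300)

after step 1 (δ=0.47, a=-3.3): (18.687522, 12.808740, 1.543703, 12.135000)
after step 2 (δ=-0.27, a=-0.2): (18.703958, 13.415268, 1.481510, 12.125000)
after step 3 (δ=-0.3, a=3.8): (18.758016, 14.019103, 1.412052, 12.315000)
after step 4 (δ=-0.11, a=0.2): (18.855353, 14.627111, 1.386864, 12.325000)
after step 5 (δ=-0.3, a=-1.2): (18.968063, 15.232966, 1.316261, 12.265000)
after step 6 (δ=0.19, a=-2.7): (19.122477, 15.826457, 1.359943, 12.130000)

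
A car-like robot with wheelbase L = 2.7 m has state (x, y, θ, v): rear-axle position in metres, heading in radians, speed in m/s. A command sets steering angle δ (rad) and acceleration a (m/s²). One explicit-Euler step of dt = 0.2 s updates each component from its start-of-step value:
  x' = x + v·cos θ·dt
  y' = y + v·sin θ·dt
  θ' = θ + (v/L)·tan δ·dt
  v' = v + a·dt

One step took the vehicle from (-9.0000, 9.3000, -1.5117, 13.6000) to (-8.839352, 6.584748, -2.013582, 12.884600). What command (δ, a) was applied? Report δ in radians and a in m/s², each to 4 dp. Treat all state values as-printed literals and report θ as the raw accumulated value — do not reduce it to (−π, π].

a = (v'−v)/dt = (-0.715400)/0.2 = -3.5770
Δθ = θ'−θ = -0.501882;  (v·dt/L) = 13.6000·0.2/2.7 = 1.007407
tan δ = Δθ·L/(v·dt) = -0.498192  →  δ = -0.4622

δ = -0.4622, a = -3.5770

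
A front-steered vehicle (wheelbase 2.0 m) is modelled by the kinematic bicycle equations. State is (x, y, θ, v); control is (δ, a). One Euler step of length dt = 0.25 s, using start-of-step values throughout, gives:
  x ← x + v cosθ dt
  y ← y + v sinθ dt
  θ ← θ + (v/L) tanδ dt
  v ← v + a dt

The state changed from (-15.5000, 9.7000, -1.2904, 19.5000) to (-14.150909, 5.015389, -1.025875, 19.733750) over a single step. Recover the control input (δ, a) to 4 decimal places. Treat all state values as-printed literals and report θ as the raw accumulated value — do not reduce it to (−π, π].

δ = 0.1081, a = 0.9350

a = (v'−v)/dt = (0.233750)/0.25 = 0.9350
Δθ = θ'−θ = 0.264525;  (v·dt/L) = 19.5000·0.25/2.0 = 2.437500
tan δ = Δθ·L/(v·dt) = 0.108523  →  δ = 0.1081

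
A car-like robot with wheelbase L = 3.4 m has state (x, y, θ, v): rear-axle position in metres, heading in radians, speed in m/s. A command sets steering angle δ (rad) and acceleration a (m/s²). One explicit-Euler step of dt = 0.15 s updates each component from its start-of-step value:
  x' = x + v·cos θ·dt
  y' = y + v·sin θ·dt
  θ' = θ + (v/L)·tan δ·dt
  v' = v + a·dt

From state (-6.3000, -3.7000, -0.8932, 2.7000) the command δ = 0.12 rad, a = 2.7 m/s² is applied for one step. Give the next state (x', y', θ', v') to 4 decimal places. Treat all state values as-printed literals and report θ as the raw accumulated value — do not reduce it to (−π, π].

(-6.0461, -4.0155, -0.8788, 3.1050)

x' = -6.3000 + 2.7000·cos(-0.8932)·0.15 = -6.0461
y' = -3.7000 + 2.7000·sin(-0.8932)·0.15 = -4.0155
θ' = -0.8932 + (2.7000/3.4)·tan(0.12)·0.15 = -0.8788
v' = 2.7000 + 2.7000·0.15 = 3.1050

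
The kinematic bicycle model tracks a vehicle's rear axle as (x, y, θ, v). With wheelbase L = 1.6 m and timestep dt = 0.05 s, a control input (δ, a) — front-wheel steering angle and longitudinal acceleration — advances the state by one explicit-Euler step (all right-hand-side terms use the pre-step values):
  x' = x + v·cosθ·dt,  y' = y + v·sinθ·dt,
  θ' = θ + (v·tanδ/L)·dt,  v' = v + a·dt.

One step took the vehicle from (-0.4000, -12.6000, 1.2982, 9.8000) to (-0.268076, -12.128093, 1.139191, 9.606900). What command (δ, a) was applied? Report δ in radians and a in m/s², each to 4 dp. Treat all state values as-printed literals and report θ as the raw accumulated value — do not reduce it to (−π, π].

δ = -0.4789, a = -3.8620

a = (v'−v)/dt = (-0.193100)/0.05 = -3.8620
Δθ = θ'−θ = -0.159009;  (v·dt/L) = 9.8000·0.05/1.6 = 0.306250
tan δ = Δθ·L/(v·dt) = -0.519213  →  δ = -0.4789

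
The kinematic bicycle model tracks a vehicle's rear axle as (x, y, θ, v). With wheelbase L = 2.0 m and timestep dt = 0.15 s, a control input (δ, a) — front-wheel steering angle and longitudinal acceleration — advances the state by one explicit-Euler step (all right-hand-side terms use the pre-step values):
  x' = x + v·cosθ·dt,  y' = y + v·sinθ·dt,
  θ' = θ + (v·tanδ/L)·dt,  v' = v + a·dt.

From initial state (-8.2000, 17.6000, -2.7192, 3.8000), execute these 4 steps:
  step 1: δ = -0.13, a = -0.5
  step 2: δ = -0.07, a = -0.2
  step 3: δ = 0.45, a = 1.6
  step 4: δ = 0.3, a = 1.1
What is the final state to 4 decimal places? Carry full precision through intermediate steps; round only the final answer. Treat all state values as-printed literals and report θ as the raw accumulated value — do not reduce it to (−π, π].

(-10.2735, 16.6756, -2.5509, 4.1000)

after step 1 (δ=-0.13, a=-0.5): (-8.719903, 17.366332, -2.756460, 3.725000)
after step 2 (δ=-0.07, a=-0.2): (-9.237724, 17.156420, -2.776048, 3.695000)
after step 3 (δ=0.45, a=1.6): (-9.755354, 16.958299, -2.642182, 3.935000)
after step 4 (δ=0.3, a=1.1): (-10.273514, 16.675623, -2.550889, 4.100000)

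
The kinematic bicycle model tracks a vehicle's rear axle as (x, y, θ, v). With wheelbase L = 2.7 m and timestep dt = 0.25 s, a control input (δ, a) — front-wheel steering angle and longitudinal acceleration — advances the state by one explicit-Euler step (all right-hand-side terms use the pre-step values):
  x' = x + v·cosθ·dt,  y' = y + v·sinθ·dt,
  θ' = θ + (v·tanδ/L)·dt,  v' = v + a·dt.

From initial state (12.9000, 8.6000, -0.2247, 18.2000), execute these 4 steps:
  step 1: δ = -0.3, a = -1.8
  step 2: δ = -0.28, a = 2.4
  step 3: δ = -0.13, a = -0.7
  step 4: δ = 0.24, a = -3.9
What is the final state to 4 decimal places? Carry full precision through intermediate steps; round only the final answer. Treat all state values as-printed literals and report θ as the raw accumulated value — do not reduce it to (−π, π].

after step 1 (δ=-0.3, a=-1.8): (17.335618, 7.586197, -0.745989, 17.750000)
after step 2 (δ=-0.28, a=2.4): (20.594593, 4.574473, -1.218590, 18.350000)
after step 3 (δ=-0.13, a=-0.7): (22.177142, 0.268582, -1.440722, 18.175000)
after step 4 (δ=0.24, a=-3.9): (22.766502, -4.236784, -1.028896, 17.200000)

(22.7665, -4.2368, -1.0289, 17.2000)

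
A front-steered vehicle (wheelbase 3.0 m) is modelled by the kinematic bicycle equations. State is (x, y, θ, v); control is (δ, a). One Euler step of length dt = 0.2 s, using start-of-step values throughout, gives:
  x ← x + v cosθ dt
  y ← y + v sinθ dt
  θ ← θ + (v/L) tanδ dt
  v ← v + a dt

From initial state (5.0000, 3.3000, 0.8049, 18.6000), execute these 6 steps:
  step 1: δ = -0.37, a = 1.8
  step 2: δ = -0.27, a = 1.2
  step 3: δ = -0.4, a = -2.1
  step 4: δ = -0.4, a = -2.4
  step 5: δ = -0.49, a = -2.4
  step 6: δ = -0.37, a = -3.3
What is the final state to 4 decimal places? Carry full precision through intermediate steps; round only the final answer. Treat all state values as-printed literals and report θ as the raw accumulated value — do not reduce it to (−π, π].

(19.2270, -1.6931, -2.2079, 17.1600)

after step 1 (δ=-0.37, a=1.8): (7.578642, 5.981232, 0.323950, 18.960000)
after step 2 (δ=-0.27, a=1.2): (11.173403, 7.188276, -0.025873, 19.200000)
after step 3 (δ=-0.4, a=-2.1): (15.012118, 7.088936, -0.567048, 18.780000)
after step 4 (δ=-0.4, a=-2.4): (18.180268, 5.071422, -1.096385, 18.300000)
after step 5 (δ=-0.49, a=-2.4): (19.852210, 1.815626, -1.747119, 17.820000)
after step 6 (δ=-0.37, a=-3.3): (19.227049, -1.693116, -2.207900, 17.160000)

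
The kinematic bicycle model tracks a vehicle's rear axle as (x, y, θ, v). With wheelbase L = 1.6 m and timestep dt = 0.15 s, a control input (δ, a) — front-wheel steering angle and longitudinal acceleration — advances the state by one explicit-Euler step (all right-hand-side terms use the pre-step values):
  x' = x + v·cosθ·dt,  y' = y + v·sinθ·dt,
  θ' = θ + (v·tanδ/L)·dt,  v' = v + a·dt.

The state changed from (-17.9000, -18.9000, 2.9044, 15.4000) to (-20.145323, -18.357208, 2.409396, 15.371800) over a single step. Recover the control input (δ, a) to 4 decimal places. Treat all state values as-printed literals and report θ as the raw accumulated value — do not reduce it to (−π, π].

δ = -0.3303, a = -0.1880

a = (v'−v)/dt = (-0.028200)/0.15 = -0.1880
Δθ = θ'−θ = -0.495004;  (v·dt/L) = 15.4000·0.15/1.6 = 1.443750
tan δ = Δθ·L/(v·dt) = -0.342860  →  δ = -0.3303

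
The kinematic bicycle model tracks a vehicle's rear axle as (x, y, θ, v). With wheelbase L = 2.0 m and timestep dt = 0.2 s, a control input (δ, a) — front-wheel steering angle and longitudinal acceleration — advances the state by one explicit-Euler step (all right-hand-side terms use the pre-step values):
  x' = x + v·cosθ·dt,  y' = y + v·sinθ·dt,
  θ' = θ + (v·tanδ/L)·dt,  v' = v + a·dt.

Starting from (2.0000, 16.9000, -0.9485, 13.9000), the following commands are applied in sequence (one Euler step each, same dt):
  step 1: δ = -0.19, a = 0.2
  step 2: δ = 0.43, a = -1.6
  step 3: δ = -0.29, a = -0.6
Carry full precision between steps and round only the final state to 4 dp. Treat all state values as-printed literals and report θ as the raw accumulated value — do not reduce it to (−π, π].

after step 1 (δ=-0.19, a=0.2): (3.620469, 14.641133, -1.215825, 13.940000)
after step 2 (δ=0.43, a=-1.6): (4.589477, 12.026947, -0.576507, 13.620000)
after step 3 (δ=-0.29, a=-0.6): (6.873202, 10.542098, -0.982945, 13.500000)

(6.8732, 10.5421, -0.9829, 13.5000)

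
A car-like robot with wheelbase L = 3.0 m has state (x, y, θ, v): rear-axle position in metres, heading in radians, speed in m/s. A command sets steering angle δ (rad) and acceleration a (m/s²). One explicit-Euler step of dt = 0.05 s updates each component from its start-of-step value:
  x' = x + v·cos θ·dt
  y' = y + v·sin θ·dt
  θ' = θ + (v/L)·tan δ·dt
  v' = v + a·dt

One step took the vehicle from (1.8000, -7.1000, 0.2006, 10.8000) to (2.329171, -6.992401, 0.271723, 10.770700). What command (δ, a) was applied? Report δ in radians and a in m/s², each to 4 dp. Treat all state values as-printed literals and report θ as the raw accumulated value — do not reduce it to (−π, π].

δ = 0.3763, a = -0.5860

a = (v'−v)/dt = (-0.029300)/0.05 = -0.5860
Δθ = θ'−θ = 0.071123;  (v·dt/L) = 10.8000·0.05/3.0 = 0.180000
tan δ = Δθ·L/(v·dt) = 0.395128  →  δ = 0.3763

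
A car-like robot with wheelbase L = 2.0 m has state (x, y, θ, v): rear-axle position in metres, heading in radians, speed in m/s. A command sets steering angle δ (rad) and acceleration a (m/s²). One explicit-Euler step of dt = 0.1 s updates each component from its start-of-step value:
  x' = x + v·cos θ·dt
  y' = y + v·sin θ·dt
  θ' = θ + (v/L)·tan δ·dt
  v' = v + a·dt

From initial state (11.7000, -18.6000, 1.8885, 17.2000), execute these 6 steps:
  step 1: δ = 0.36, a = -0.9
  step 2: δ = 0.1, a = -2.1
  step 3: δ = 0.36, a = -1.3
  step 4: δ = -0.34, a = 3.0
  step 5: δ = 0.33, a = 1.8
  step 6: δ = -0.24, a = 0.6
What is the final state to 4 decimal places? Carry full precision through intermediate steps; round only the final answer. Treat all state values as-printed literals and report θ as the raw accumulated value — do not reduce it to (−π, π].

(4.9142, -11.3693, 2.4008, 17.3100)

after step 1 (δ=0.36, a=-0.9): (11.162696, -16.966077, 2.212206, 17.110000)
after step 2 (δ=0.1, a=-2.1): (10.138960, -15.595133, 2.298043, 16.900000)
after step 3 (δ=0.36, a=-1.3): (9.015423, -14.332690, 2.616103, 16.770000)
after step 4 (δ=-0.34, a=3.0): (7.564686, -13.491446, 2.319495, 17.070000)
after step 5 (δ=0.33, a=1.8): (6.402755, -12.240939, 2.611840, 17.250000)
after step 6 (δ=-0.24, a=0.6): (4.914198, -11.369262, 2.400772, 17.310000)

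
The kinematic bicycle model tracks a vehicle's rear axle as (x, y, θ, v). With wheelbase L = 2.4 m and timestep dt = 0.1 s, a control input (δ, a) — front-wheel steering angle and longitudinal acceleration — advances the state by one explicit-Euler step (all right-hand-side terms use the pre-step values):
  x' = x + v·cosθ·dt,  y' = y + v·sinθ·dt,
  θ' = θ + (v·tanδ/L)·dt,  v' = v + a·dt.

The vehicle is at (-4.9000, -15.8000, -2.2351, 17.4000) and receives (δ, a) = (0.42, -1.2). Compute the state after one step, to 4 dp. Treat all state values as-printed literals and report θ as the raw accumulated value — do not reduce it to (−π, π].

x' = -4.9000 + 17.4000·cos(-2.2351)·0.1 = -5.9727
y' = -15.8000 + 17.4000·sin(-2.2351)·0.1 = -17.1700
θ' = -2.2351 + (17.4000/2.4)·tan(0.42)·0.1 = -1.9113
v' = 17.4000 − 1.2000·0.1 = 17.2800

(-5.9727, -17.1700, -1.9113, 17.2800)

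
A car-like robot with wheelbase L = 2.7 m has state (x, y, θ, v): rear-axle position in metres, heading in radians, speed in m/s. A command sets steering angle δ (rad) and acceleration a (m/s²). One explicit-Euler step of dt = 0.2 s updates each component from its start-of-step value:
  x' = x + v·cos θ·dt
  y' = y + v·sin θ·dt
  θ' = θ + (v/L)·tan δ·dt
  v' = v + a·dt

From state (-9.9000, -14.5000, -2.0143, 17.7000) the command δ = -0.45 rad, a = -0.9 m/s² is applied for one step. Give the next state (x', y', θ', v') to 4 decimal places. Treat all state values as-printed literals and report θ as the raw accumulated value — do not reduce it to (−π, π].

(-11.4190, -17.6975, -2.6476, 17.5200)

x' = -9.9000 + 17.7000·cos(-2.0143)·0.2 = -11.4190
y' = -14.5000 + 17.7000·sin(-2.0143)·0.2 = -17.6975
θ' = -2.0143 + (17.7000/2.7)·tan(-0.45)·0.2 = -2.6476
v' = 17.7000 − 0.9000·0.2 = 17.5200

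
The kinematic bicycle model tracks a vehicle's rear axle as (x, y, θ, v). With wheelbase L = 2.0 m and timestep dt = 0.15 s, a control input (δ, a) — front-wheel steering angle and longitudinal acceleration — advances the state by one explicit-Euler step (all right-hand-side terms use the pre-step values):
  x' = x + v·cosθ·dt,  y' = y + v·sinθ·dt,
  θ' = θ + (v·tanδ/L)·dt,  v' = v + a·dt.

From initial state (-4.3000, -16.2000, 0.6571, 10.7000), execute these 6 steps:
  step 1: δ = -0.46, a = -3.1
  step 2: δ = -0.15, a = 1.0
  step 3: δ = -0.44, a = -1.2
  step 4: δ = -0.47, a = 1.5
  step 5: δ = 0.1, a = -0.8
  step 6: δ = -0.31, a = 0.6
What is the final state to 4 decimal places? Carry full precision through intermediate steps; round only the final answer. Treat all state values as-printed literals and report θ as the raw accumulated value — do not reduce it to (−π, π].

after step 1 (δ=-0.46, a=-3.1): (-3.029214, -15.219629, 0.259502, 10.235000)
after step 2 (δ=-0.15, a=1.0): (-1.545368, -14.825684, 0.143487, 10.385000)
after step 3 (δ=-0.44, a=-1.2): (-0.003626, -14.602933, -0.223192, 10.205000)
after step 4 (δ=-0.47, a=1.5): (1.489155, -14.941755, -0.611976, 10.430000)
after step 5 (δ=0.1, a=-0.8): (2.769721, -15.840539, -0.533490, 10.310000)
after step 6 (δ=-0.31, a=0.6): (4.101315, -16.626997, -0.781183, 10.400000)

(4.1013, -16.6270, -0.7812, 10.4000)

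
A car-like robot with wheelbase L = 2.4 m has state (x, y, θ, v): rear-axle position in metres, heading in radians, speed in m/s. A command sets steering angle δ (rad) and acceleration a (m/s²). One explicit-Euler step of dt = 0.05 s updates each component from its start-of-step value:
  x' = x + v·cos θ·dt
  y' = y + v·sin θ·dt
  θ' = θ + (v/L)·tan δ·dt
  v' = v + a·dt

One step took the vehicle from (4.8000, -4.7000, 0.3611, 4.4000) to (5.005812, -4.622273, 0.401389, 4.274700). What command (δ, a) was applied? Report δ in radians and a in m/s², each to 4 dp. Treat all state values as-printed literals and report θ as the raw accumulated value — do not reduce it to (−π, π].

a = (v'−v)/dt = (-0.125300)/0.05 = -2.5060
Δθ = θ'−θ = 0.040289;  (v·dt/L) = 4.4000·0.05/2.4 = 0.091667
tan δ = Δθ·L/(v·dt) = 0.439516  →  δ = 0.4141

δ = 0.4141, a = -2.5060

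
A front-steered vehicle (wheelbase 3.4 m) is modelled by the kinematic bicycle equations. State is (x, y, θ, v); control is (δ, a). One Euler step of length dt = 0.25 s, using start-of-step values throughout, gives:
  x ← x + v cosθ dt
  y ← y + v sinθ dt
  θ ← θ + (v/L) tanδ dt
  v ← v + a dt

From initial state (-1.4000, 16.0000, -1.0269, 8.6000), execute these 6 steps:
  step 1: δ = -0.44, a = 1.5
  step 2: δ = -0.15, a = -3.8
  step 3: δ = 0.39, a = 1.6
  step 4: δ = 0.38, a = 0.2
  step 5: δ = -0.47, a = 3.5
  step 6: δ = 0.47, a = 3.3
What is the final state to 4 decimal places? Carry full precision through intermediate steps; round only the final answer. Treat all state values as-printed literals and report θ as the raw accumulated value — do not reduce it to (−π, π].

after step 1 (δ=-0.44, a=1.5): (-0.287431, 14.160247, -1.324599, 8.975000)
after step 2 (δ=-0.15, a=-3.8): (0.259410, 11.984155, -1.424338, 8.025000)
after step 3 (δ=0.39, a=1.6): (0.552193, 9.999383, -1.181785, 8.425000)
after step 4 (δ=0.38, a=0.2): (1.351039, 8.050503, -0.934355, 8.475000)
after step 5 (δ=-0.47, a=3.5): (2.610291, 6.346571, -1.250900, 9.350000)
after step 6 (δ=0.47, a=3.3): (3.345362, 4.127657, -0.901673, 10.175000)

(3.3454, 4.1277, -0.9017, 10.1750)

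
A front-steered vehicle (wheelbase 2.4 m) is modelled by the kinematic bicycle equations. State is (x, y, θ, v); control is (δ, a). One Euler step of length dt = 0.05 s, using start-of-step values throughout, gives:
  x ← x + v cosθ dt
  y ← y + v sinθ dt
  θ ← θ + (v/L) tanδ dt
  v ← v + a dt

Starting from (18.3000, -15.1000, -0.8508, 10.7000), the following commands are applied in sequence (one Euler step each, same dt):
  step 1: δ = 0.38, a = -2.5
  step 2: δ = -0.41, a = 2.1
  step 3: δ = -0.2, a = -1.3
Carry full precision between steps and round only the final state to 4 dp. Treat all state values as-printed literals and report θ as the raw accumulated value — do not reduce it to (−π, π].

(19.3848, -16.2710, -0.9026, 10.6150)

after step 1 (δ=0.38, a=-2.5): (18.652769, -15.502217, -0.761764, 10.575000)
after step 2 (δ=-0.41, a=2.1): (19.035383, -15.867160, -0.857519, 10.680000)
after step 3 (δ=-0.2, a=-1.3): (19.384788, -16.270982, -0.902622, 10.615000)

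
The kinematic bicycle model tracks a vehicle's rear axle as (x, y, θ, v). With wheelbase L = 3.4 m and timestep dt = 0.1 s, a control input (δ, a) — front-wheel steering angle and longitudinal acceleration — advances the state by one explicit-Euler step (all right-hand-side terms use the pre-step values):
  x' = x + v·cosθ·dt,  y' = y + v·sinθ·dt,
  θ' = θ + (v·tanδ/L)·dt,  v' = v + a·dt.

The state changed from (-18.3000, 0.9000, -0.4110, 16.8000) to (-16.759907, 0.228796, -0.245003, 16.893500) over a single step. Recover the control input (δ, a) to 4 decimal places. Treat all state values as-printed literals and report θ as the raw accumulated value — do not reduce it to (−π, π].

a = (v'−v)/dt = (0.093500)/0.1 = 0.9350
Δθ = θ'−θ = 0.165997;  (v·dt/L) = 16.8000·0.1/3.4 = 0.494118
tan δ = Δθ·L/(v·dt) = 0.335946  →  δ = 0.3241

δ = 0.3241, a = 0.9350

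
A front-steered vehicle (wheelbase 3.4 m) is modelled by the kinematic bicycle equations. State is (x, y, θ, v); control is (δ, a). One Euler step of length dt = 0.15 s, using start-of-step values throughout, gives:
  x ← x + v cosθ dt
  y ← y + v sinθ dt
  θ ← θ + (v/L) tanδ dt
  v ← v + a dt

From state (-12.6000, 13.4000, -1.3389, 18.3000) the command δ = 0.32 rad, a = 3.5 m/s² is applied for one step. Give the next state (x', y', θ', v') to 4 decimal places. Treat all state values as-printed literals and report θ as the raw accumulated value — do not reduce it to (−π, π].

x' = -12.6000 + 18.3000·cos(-1.3389)·0.15 = -11.9691
y' = 13.4000 + 18.3000·sin(-1.3389)·0.15 = 10.7285
θ' = -1.3389 + (18.3000/3.4)·tan(0.32)·0.15 = -1.0714
v' = 18.3000 + 3.5000·0.15 = 18.8250

(-11.9691, 10.7285, -1.0714, 18.8250)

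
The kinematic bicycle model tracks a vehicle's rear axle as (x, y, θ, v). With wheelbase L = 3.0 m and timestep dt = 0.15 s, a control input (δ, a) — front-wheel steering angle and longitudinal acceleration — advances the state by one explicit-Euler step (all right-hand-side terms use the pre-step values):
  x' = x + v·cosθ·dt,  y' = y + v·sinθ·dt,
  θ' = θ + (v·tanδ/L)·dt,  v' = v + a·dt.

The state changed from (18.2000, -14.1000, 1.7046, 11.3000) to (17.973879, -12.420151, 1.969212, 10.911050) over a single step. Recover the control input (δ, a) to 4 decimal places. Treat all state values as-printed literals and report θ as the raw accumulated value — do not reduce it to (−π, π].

δ = 0.4380, a = -2.5930

a = (v'−v)/dt = (-0.388950)/0.15 = -2.5930
Δθ = θ'−θ = 0.264612;  (v·dt/L) = 11.3000·0.15/3.0 = 0.565000
tan δ = Δθ·L/(v·dt) = 0.468340  →  δ = 0.4380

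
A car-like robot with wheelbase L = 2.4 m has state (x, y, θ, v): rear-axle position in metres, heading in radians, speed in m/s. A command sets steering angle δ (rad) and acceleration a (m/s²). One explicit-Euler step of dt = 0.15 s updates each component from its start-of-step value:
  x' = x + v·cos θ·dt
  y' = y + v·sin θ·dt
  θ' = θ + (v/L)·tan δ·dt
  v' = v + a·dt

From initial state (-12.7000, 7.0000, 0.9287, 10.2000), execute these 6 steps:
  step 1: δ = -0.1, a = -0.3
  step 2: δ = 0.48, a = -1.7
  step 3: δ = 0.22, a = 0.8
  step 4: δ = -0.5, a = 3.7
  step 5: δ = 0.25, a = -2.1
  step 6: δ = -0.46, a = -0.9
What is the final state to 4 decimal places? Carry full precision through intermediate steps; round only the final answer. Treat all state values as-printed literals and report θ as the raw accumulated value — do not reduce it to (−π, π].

after step 1 (δ=-0.1, a=-0.3): (-11.783720, 8.225288, 0.864737, 10.155000)
after step 2 (δ=0.48, a=-1.7): (-10.795374, 9.384366, 1.195162, 9.900000)
after step 3 (δ=0.22, a=0.8): (-10.250583, 10.765825, 1.333526, 10.020000)
after step 4 (δ=-0.5, a=3.7): (-9.897303, 12.226716, 0.991404, 10.575000)
after step 5 (δ=0.25, a=-2.1): (-9.028807, 13.554083, 1.160169, 10.260000)
after step 6 (δ=-0.46, a=-0.9): (-8.414462, 14.965147, 0.842463, 10.125000)

(-8.4145, 14.9651, 0.8425, 10.1250)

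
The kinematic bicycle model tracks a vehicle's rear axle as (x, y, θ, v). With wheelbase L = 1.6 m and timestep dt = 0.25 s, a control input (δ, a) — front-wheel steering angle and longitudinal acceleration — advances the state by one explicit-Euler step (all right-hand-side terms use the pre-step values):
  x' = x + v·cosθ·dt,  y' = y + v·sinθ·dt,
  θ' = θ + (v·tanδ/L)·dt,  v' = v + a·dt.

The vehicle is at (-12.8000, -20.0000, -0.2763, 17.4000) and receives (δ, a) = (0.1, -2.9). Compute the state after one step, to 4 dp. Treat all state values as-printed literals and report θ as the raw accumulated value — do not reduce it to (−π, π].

(-8.6150, -21.1867, -0.0035, 16.6750)

x' = -12.8000 + 17.4000·cos(-0.2763)·0.25 = -8.6150
y' = -20.0000 + 17.4000·sin(-0.2763)·0.25 = -21.1867
θ' = -0.2763 + (17.4000/1.6)·tan(0.1)·0.25 = -0.0035
v' = 17.4000 − 2.9000·0.25 = 16.6750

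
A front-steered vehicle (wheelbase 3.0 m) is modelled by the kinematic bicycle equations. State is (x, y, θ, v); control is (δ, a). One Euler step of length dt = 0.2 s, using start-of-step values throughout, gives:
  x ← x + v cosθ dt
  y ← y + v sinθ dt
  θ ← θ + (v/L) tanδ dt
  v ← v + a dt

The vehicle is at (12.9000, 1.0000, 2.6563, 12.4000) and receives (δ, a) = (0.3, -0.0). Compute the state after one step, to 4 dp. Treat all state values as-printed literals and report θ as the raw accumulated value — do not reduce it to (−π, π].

x' = 12.9000 + 12.4000·cos(2.6563)·0.2 = 10.7063
y' = 1.0000 + 12.4000·sin(2.6563)·0.2 = 2.1568
θ' = 2.6563 + (12.4000/3.0)·tan(0.3)·0.2 = 2.9120
v' = 12.4000 + 0.0000·0.2 = 12.4000

(10.7063, 2.1568, 2.9120, 12.4000)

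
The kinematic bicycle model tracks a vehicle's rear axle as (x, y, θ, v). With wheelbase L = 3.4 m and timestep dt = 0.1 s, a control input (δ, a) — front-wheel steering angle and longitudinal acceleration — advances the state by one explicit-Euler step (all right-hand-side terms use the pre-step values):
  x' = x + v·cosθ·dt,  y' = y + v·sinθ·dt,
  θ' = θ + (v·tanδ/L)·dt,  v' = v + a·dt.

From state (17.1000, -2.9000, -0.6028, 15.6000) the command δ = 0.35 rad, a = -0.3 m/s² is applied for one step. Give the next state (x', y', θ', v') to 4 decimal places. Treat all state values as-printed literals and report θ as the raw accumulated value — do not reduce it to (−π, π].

(18.3851, -3.7844, -0.4353, 15.5700)

x' = 17.1000 + 15.6000·cos(-0.6028)·0.1 = 18.3851
y' = -2.9000 + 15.6000·sin(-0.6028)·0.1 = -3.7844
θ' = -0.6028 + (15.6000/3.4)·tan(0.35)·0.1 = -0.4353
v' = 15.6000 − 0.3000·0.1 = 15.5700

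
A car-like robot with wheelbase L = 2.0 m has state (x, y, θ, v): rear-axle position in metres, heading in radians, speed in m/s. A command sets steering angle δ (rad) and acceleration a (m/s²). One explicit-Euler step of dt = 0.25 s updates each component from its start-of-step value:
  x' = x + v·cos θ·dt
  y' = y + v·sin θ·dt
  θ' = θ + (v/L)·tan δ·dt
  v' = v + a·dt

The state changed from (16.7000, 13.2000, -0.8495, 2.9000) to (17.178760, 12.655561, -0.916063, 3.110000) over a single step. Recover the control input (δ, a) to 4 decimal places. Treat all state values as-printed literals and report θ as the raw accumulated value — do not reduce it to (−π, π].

a = (v'−v)/dt = (0.210000)/0.25 = 0.8400
Δθ = θ'−θ = -0.066563;  (v·dt/L) = 2.9000·0.25/2.0 = 0.362500
tan δ = Δθ·L/(v·dt) = -0.183622  →  δ = -0.1816

δ = -0.1816, a = 0.8400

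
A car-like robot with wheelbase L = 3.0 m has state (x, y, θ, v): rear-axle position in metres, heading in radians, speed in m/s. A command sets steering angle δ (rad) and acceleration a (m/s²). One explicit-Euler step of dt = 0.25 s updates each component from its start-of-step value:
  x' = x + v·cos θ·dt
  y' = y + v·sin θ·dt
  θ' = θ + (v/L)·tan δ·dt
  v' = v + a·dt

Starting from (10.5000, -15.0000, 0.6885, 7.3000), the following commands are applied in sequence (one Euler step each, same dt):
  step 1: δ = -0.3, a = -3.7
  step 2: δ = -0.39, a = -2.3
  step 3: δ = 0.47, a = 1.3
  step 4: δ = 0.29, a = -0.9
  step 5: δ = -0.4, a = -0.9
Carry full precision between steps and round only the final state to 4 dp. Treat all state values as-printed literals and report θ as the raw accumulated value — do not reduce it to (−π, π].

after step 1 (δ=-0.3, a=-3.7): (11.909265, -13.840432, 0.500320, 6.375000)
after step 2 (δ=-0.39, a=-2.3): (13.307667, -13.075900, 0.281948, 5.800000)
after step 3 (δ=0.47, a=1.3): (14.700415, -12.672471, 0.527464, 6.125000)
after step 4 (δ=0.29, a=-0.9): (16.023546, -11.901725, 0.679779, 5.900000)
after step 5 (δ=-0.4, a=-0.9): (17.170671, -10.974509, 0.471906, 5.675000)

(17.1707, -10.9745, 0.4719, 5.6750)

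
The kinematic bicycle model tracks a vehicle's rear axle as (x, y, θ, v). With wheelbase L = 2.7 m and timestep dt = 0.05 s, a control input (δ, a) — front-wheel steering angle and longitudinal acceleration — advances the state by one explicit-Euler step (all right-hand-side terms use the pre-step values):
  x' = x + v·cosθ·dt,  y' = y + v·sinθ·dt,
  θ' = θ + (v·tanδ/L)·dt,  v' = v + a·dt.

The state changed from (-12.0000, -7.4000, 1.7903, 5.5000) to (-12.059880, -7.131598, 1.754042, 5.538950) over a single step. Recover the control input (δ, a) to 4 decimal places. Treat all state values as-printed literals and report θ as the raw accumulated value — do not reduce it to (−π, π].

a = (v'−v)/dt = (0.038950)/0.05 = 0.7790
Δθ = θ'−θ = -0.036258;  (v·dt/L) = 5.5000·0.05/2.7 = 0.101852
tan δ = Δθ·L/(v·dt) = -0.355988  →  δ = -0.3420

δ = -0.3420, a = 0.7790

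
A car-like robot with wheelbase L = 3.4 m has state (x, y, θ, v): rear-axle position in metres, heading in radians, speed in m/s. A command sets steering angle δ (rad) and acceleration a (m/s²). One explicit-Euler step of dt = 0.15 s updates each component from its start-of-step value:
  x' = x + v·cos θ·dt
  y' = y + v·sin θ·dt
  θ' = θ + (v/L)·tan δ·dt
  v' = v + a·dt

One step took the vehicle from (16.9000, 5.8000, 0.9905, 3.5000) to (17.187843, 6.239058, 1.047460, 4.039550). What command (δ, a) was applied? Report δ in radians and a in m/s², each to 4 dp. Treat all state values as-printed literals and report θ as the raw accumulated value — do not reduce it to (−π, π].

a = (v'−v)/dt = (0.539550)/0.15 = 3.5970
Δθ = θ'−θ = 0.056960;  (v·dt/L) = 3.5000·0.15/3.4 = 0.154412
tan δ = Δθ·L/(v·dt) = 0.368884  →  δ = 0.3534

δ = 0.3534, a = 3.5970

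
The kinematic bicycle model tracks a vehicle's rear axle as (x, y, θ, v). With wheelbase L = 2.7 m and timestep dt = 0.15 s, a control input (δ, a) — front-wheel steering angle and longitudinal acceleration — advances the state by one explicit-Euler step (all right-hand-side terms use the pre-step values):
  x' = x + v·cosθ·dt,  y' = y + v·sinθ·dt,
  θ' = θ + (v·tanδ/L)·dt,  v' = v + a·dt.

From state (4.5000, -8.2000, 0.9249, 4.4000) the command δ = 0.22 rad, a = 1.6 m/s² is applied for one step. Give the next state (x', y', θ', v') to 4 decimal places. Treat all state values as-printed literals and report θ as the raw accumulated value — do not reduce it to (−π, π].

(4.8973, -7.6730, 0.9796, 4.6400)

x' = 4.5000 + 4.4000·cos(0.9249)·0.15 = 4.8973
y' = -8.2000 + 4.4000·sin(0.9249)·0.15 = -7.6730
θ' = 0.9249 + (4.4000/2.7)·tan(0.22)·0.15 = 0.9796
v' = 4.4000 + 1.6000·0.15 = 4.6400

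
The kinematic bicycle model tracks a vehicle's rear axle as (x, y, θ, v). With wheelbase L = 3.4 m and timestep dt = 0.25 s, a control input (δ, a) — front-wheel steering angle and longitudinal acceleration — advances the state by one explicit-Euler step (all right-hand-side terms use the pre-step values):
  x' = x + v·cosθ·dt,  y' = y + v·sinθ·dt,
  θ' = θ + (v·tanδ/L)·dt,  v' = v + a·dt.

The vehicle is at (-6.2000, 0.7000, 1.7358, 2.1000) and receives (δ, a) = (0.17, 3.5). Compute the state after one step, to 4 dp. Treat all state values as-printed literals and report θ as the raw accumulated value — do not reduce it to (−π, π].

(-6.2862, 1.2179, 1.7623, 2.9750)

x' = -6.2000 + 2.1000·cos(1.7358)·0.25 = -6.2862
y' = 0.7000 + 2.1000·sin(1.7358)·0.25 = 1.2179
θ' = 1.7358 + (2.1000/3.4)·tan(0.17)·0.25 = 1.7623
v' = 2.1000 + 3.5000·0.25 = 2.9750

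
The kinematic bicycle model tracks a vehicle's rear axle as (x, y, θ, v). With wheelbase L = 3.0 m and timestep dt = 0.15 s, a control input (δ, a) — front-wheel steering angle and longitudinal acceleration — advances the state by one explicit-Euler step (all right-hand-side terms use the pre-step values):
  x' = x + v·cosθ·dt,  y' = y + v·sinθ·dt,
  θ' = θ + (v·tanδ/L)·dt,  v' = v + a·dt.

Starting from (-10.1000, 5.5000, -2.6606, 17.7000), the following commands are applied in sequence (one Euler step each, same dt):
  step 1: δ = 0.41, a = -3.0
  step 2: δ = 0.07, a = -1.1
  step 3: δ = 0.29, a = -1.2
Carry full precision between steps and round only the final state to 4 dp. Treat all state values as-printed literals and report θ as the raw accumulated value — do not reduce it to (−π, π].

(-15.6709, 0.2528, -1.9606, 16.9050)

after step 1 (δ=0.41, a=-3.0): (-12.453753, 4.271639, -2.275951, 17.250000)
after step 2 (δ=0.07, a=-1.1): (-14.130846, 2.301229, -2.215478, 17.085000)
after step 3 (δ=0.29, a=-1.2): (-15.670915, 0.252845, -1.960558, 16.905000)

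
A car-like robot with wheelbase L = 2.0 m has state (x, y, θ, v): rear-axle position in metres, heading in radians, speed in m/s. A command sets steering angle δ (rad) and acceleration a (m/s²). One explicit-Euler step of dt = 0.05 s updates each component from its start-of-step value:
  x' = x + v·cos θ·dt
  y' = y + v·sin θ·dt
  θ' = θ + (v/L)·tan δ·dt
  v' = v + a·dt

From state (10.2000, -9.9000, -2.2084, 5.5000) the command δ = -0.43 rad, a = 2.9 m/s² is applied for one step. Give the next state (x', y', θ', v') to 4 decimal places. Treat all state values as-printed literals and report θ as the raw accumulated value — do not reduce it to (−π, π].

x' = 10.2000 + 5.5000·cos(-2.2084)·0.05 = 10.0363
y' = -9.9000 + 5.5000·sin(-2.2084)·0.05 = -10.1210
θ' = -2.2084 + (5.5000/2.0)·tan(-0.43)·0.05 = -2.2715
v' = 5.5000 + 2.9000·0.05 = 5.6450

(10.0363, -10.1210, -2.2715, 5.6450)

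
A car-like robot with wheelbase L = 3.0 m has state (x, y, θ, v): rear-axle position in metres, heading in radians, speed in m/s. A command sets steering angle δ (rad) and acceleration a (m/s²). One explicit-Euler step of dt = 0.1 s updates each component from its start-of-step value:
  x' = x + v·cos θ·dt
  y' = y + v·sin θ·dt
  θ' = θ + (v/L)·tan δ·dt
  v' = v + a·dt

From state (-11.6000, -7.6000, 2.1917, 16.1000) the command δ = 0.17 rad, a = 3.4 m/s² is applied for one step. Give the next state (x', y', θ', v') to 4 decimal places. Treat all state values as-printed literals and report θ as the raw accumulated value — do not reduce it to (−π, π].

(-12.5367, -6.2905, 2.2838, 16.4400)

x' = -11.6000 + 16.1000·cos(2.1917)·0.1 = -12.5367
y' = -7.6000 + 16.1000·sin(2.1917)·0.1 = -6.2905
θ' = 2.1917 + (16.1000/3.0)·tan(0.17)·0.1 = 2.2838
v' = 16.1000 + 3.4000·0.1 = 16.4400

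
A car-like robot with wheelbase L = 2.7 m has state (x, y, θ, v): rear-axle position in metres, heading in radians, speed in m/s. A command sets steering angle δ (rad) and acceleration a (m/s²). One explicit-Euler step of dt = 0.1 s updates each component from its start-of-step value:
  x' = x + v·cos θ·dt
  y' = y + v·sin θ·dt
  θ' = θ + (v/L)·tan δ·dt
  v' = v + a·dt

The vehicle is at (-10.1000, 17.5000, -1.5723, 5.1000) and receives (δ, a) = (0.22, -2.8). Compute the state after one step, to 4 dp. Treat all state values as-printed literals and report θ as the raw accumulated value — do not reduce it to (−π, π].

x' = -10.1000 + 5.1000·cos(-1.5723)·0.1 = -10.1008
y' = 17.5000 + 5.1000·sin(-1.5723)·0.1 = 16.9900
θ' = -1.5723 + (5.1000/2.7)·tan(0.22)·0.1 = -1.5301
v' = 5.1000 − 2.8000·0.1 = 4.8200

(-10.1008, 16.9900, -1.5301, 4.8200)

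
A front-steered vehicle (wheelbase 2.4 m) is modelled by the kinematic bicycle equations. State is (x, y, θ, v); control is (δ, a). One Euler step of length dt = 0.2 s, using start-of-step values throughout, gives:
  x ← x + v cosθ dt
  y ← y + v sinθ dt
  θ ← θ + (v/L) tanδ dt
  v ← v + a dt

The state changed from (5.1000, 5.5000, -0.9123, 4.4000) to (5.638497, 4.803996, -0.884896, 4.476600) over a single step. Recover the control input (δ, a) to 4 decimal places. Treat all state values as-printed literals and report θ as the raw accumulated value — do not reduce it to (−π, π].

δ = 0.0746, a = 0.3830

a = (v'−v)/dt = (0.076600)/0.2 = 0.3830
Δθ = θ'−θ = 0.027404;  (v·dt/L) = 4.4000·0.2/2.4 = 0.366667
tan δ = Δθ·L/(v·dt) = 0.074738  →  δ = 0.0746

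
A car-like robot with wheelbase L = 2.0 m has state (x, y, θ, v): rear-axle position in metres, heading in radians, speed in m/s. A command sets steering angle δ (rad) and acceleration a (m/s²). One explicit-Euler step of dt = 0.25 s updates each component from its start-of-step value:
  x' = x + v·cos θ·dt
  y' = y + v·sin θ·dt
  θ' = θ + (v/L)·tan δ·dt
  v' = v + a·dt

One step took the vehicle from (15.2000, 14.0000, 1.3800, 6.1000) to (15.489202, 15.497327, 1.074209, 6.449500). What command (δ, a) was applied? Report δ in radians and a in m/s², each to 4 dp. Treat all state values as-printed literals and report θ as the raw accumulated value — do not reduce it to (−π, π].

a = (v'−v)/dt = (0.349500)/0.25 = 1.3980
Δθ = θ'−θ = -0.305791;  (v·dt/L) = 6.1000·0.25/2.0 = 0.762500
tan δ = Δθ·L/(v·dt) = -0.401037  →  δ = -0.3814

δ = -0.3814, a = 1.3980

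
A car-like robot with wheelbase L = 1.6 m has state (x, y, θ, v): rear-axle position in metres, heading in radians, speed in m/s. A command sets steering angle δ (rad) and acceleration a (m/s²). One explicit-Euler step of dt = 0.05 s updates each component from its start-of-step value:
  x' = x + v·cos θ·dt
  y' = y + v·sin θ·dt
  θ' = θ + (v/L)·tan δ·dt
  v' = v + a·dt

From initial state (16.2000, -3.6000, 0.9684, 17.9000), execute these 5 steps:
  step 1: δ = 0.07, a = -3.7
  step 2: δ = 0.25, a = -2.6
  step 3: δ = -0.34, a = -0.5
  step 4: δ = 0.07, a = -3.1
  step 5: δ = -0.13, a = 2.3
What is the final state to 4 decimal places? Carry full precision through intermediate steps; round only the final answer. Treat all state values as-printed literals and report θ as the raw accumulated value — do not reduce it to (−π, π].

(18.5227, 0.1341, 0.9220, 17.5200)

after step 1 (δ=0.07, a=-3.7): (16.707124, -2.862538, 1.007620, 17.715000)
after step 2 (δ=0.25, a=-2.6): (17.180003, -2.113580, 1.148976, 17.585000)
after step 3 (δ=-0.34, a=-0.5): (17.539987, -1.311400, 0.954587, 17.560000)
after step 4 (δ=0.07, a=-3.1): (18.047424, -0.594886, 0.993062, 17.405000)
after step 5 (δ=-0.13, a=2.3): (18.522691, 0.134124, 0.921953, 17.520000)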